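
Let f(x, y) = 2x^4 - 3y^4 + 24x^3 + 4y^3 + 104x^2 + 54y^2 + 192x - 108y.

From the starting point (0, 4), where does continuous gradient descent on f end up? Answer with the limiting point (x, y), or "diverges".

diverges

f is separable, so gradient descent decouples: x follows -∂f/∂x, y follows -∂f/∂y.
∂f/∂x = 8(x + 2)(x + 3)(x + 4); at x=0 this is 192, so x decreases.
∂f/∂y = -12(y - 3)(y - 1)(y + 3); at y=4 this is -252, so y increases.
The y-coordinate has no critical point in that direction and runs off to infinity.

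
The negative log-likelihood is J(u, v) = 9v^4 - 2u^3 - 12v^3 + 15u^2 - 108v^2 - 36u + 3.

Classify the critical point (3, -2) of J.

The mixed partial ∂²J/∂u∂v is 0, so the Hessian at any point is diag(J_uu, J_vv) = diag(6(-2u + 5), 36(3v^2 - 2v - 6)).
At (3, -2): H = diag(-6, 360).
The eigenvalues have opposite signs, so H is indefinite: a saddle point.

saddle point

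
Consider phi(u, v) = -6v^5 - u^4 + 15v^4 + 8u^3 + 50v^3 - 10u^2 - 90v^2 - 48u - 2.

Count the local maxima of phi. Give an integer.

phi separates as a function of u plus a function of v, so ∇phi=0 decouples.
∂phi/∂u = -4(u - 4)(u - 3)(u + 1) = 0 at u ∈ {-1, 3, 4}; ∂phi/∂v = -30v(v - 3)(v - 1)(v + 2) = 0 at v ∈ {-2, 0, 1, 3}.
The Hessian is diagonal: diag(phi_uu, phi_vv). Second derivatives: phi_uu(-1)=-80, phi_uu(3)=16, phi_uu(4)=-20; phi_vv(-2)=900, phi_vv(0)=-180, phi_vv(1)=180, phi_vv(3)=-900.
Local maxima occur where both diagonal entries negative: (-1, 0), (-1, 3), (4, 0), (4, 3). Count: 4.

4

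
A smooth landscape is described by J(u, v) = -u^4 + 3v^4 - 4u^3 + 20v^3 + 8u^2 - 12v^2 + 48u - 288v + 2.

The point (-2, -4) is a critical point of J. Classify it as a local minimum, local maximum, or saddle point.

local minimum

The mixed partial ∂²J/∂u∂v is 0, so the Hessian at any point is diag(J_uu, J_vv) = diag(4(-3u^2 - 6u + 4), 12(3v^2 + 10v - 2)).
At (-2, -4): H = diag(16, 72).
Both eigenvalues are positive, so H is positive definite: a local minimum.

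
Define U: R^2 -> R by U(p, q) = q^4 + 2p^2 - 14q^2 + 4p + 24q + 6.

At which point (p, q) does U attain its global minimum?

(-1, -3)

U(p,q) separates as A(p) + B(q) + 6, so its minimum is min A + min B + 6.
A'(p) = 4p + 4 vanishes at p ∈ {-1}; B'(q) = 4(q - 2)(q - 1)(q + 3) vanishes at q ∈ {-3, 1, 2}.
Local minima of A (where A''>0): A(-1)=-2. Local minima of B: B(-3)=-117, B(2)=8.
So the global minimum of U is A(-1) + B(-3) + 6 = -2 − 117 + 6 = -113, attained at (-1, -3).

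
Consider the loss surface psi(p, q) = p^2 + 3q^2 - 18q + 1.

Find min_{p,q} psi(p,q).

psi(p,q) separates as A(p) + B(q) + 1, so its minimum is min A + min B + 1.
A'(p) = 2p vanishes at p ∈ {0}; B'(q) = 6q - 18 vanishes at q ∈ {3}.
Local minima of A (where A''>0): A(0)=0. Local minima of B: B(3)=-27.
So the global minimum of psi is A(0) + B(3) + 1 = 0 − 27 + 1 = -26, attained at (0, 3).

-26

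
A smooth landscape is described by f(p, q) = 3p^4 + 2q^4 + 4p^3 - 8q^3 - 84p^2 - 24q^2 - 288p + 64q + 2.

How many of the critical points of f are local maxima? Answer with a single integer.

1

f separates as a function of p plus a function of q, so ∇f=0 decouples.
∂f/∂p = 12(p - 4)(p + 2)(p + 3) = 0 at p ∈ {-3, -2, 4}; ∂f/∂q = 8(q - 4)(q - 1)(q + 2) = 0 at q ∈ {-2, 1, 4}.
The Hessian is diagonal: diag(f_pp, f_qq). Second derivatives: f_pp(-3)=84, f_pp(-2)=-72, f_pp(4)=504; f_qq(-2)=144, f_qq(1)=-72, f_qq(4)=144.
Local maxima occur where both diagonal entries negative: (-2, 1). Count: 1.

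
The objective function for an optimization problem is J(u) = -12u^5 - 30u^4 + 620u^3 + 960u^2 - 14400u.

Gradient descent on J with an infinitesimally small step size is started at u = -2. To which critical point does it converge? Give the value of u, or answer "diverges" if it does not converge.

J'(u) = -60(u - 4)(u - 3)(u + 4)(u + 5), so J'(-2) = -10800.
Gradient descent moves in the -J' direction, i.e. u is increasing.
The nearest critical point in that direction is u = 3, where J'' = 3360 > 0 (a local minimum). The iterate converges there.

3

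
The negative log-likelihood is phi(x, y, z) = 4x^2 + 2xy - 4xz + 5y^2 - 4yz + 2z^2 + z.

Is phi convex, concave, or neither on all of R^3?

convex

phi is quadratic, so its Hessian is the constant matrix H = [[8, 2, -4], [2, 10, -4], [-4, -4, 4]].
Leading principal minors: 8, 76, 80.
All positive ⇒ H ≻ 0 ⇒ convex.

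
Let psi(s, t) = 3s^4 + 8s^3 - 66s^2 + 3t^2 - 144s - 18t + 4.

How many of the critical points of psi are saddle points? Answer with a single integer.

1

psi separates as a function of s plus a function of t, so ∇psi=0 decouples.
∂psi/∂s = 12(s - 3)(s + 1)(s + 4) = 0 at s ∈ {-4, -1, 3}; ∂psi/∂t = 6(t - 3) = 0 at t ∈ {3}.
The Hessian is diagonal: diag(psi_ss, psi_tt). Second derivatives: psi_ss(-4)=252, psi_ss(-1)=-144, psi_ss(3)=336; psi_tt(3)=6.
Saddle points occur where the two diagonal entries have opposite signs: (-1, 3). Count: 1.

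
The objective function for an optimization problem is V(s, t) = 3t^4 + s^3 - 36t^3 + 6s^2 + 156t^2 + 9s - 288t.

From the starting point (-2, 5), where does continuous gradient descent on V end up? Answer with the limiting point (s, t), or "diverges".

V is separable, so gradient descent decouples: s follows -∂V/∂s, t follows -∂V/∂t.
∂V/∂s = 3(s + 1)(s + 3); at s=-2 this is -3, so s increases.
∂V/∂t = 12(t - 4)(t - 3)(t - 2); at t=5 this is 72, so t decreases.
s converges to its nearest critical value -1 (a local min of the s-part); t converges to 4. The iterate converges to (-1, 4).

(-1, 4)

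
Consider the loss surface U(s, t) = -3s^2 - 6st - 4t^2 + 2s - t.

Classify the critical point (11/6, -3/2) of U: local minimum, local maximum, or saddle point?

local maximum

The Hessian of U is constant: H = [[-6, -6], [-6, -8]].
det(H) = (-6)·(-8) − (-6)² = 12.
det(H) > 0 and tr(H) = -14 < 0, so H is negative definite and the point is a local maximum.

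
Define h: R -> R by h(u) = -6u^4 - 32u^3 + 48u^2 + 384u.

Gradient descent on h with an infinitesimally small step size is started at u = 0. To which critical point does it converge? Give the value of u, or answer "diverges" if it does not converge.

-2

h'(u) = -24(u - 2)(u + 2)(u + 4), so h'(0) = 384.
Gradient descent moves in the -h' direction, i.e. u is decreasing.
The nearest critical point in that direction is u = -2, where h'' = 192 > 0 (a local minimum). The iterate converges there.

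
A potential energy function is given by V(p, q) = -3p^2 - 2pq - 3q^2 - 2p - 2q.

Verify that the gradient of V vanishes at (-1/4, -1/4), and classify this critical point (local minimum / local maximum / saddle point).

local maximum

∇V = (-6p - 2q - 2, -2p - 6q - 2); substituting (-1/4, -1/4) gives ∇V = (0, 0), so (-1/4, -1/4) is indeed a critical point.
The Hessian of V is constant: H = [[-6, -2], [-2, -6]].
det(H) = (-6)·(-6) − (-2)² = 32.
det(H) > 0 and tr(H) = -12 < 0, so H is negative definite and the point is a local maximum.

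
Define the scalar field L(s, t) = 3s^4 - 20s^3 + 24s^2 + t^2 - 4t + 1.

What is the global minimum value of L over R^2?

-131

L(s,t) separates as P(s) + Q(t) + 1, so its minimum is min P + min Q + 1.
P'(s) = 12s(s - 4)(s - 1) vanishes at s ∈ {0, 1, 4}; Q'(t) = 2(t - 2) vanishes at t ∈ {2}.
Local minima of P (where P''>0): P(0)=0, P(4)=-128. Local minima of Q: Q(2)=-4.
So the global minimum of L is P(4) + Q(2) + 1 = -128 − 4 + 1 = -131, attained at (4, 2).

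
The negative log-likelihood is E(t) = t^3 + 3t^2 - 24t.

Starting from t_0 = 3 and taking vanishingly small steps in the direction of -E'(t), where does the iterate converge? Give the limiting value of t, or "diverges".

2

E'(t) = 3(t - 2)(t + 4), so E'(3) = 21.
Gradient descent moves in the -E' direction, i.e. t is decreasing.
The nearest critical point in that direction is t = 2, where E'' = 18 > 0 (a local minimum). The iterate converges there.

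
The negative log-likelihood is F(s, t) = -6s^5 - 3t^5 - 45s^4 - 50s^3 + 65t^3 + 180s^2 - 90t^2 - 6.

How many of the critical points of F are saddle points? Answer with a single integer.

8

F separates as a function of s plus a function of t, so ∇F=0 decouples.
∂F/∂s = -30s(s - 1)(s + 3)(s + 4) = 0 at s ∈ {-4, -3, 0, 1}; ∂F/∂t = -15t(t - 3)(t - 1)(t + 4) = 0 at t ∈ {-4, 0, 1, 3}.
The Hessian is diagonal: diag(F_ss, F_tt). Second derivatives: F_ss(-4)=600, F_ss(-3)=-360, F_ss(0)=360, F_ss(1)=-600; F_tt(-4)=2100, F_tt(0)=-180, F_tt(1)=150, F_tt(3)=-630.
Saddle points occur where the two diagonal entries have opposite signs: (-4, 0), (-4, 3), (-3, -4), (-3, 1), (0, 0), (0, 3), (1, -4), (1, 1). Count: 8.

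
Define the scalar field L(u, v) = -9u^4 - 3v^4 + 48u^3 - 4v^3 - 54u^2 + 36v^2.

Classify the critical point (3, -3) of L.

local maximum

The mixed partial ∂²L/∂u∂v is 0, so the Hessian at any point is diag(L_uu, L_vv) = diag(36(-3u^2 + 8u - 3), 12(-3v^2 - 2v + 6)).
At (3, -3): H = diag(-216, -180).
Both eigenvalues are negative, so H is negative definite: a local maximum.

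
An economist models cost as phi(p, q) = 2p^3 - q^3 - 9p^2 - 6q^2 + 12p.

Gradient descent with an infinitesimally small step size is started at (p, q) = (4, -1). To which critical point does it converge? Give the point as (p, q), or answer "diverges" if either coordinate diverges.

(2, -4)

phi is separable, so gradient descent decouples: p follows -∂phi/∂p, q follows -∂phi/∂q.
∂phi/∂p = 6(p - 2)(p - 1); at p=4 this is 36, so p decreases.
∂phi/∂q = -3q(q + 4); at q=-1 this is 9, so q decreases.
p converges to its nearest critical value 2 (a local min of the p-part); q converges to -4. The iterate converges to (2, -4).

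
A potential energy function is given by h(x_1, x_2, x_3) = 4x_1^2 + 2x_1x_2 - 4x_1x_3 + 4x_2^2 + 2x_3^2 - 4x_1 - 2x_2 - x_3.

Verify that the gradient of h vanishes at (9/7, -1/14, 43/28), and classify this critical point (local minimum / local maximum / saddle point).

local minimum

∇h = (8x_1 + 2x_2 - 4x_3 - 4, 2x_1 + 8x_2 - 2, -4x_1 + 4x_3 - 1); substituting (9/7, -1/14, 43/28) gives ∇h = (0, 0, 0), so (9/7, -1/14, 43/28) is indeed a critical point.
The Hessian is constant: H = [[8, 2, -4], [2, 8, 0], [-4, 0, 4]].
Leading principal minors: Δ₁ = 8, Δ₂ = 60, Δ₃ = 112.
All leading minors are positive, so H is positive definite: a local minimum.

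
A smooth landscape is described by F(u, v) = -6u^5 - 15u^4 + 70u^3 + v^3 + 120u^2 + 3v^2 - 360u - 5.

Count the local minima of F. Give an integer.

2

F separates as a function of u plus a function of v, so ∇F=0 decouples.
∂F/∂u = -30(u - 2)(u - 1)(u + 2)(u + 3) = 0 at u ∈ {-3, -2, 1, 2}; ∂F/∂v = 3v(v + 2) = 0 at v ∈ {-2, 0}.
The Hessian is diagonal: diag(F_uu, F_vv). Second derivatives: F_uu(-3)=600, F_uu(-2)=-360, F_uu(1)=360, F_uu(2)=-600; F_vv(-2)=-6, F_vv(0)=6.
Local minima occur where both diagonal entries positive: (-3, 0), (1, 0). Count: 2.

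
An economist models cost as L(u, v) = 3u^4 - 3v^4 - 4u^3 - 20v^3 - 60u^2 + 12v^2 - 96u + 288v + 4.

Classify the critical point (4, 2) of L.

The mixed partial ∂²L/∂u∂v is 0, so the Hessian at any point is diag(L_uu, L_vv) = diag(12(3u^2 - 2u - 10), 12(-3v^2 - 10v + 2)).
At (4, 2): H = diag(360, -360).
The eigenvalues have opposite signs, so H is indefinite: a saddle point.

saddle point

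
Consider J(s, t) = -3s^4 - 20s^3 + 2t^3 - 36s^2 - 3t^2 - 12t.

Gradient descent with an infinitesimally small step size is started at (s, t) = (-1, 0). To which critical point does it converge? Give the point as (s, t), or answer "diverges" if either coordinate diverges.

(-2, 2)

J is separable, so gradient descent decouples: s follows -∂J/∂s, t follows -∂J/∂t.
∂J/∂s = -12s(s + 2)(s + 3); at s=-1 this is 24, so s decreases.
∂J/∂t = 6(t - 2)(t + 1); at t=0 this is -12, so t increases.
s converges to its nearest critical value -2 (a local min of the s-part); t converges to 2. The iterate converges to (-2, 2).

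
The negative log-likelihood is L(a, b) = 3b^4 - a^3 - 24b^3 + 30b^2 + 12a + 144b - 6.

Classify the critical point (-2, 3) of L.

The mixed partial ∂²L/∂a∂b is 0, so the Hessian at any point is diag(L_aa, L_bb) = diag(-6a, 12(3b^2 - 12b + 5)).
At (-2, 3): H = diag(12, -48).
The eigenvalues have opposite signs, so H is indefinite: a saddle point.

saddle point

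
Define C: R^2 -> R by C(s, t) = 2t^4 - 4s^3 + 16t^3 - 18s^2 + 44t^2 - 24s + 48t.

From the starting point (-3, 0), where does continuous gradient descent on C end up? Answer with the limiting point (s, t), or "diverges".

(-2, -1)

C is separable, so gradient descent decouples: s follows -∂C/∂s, t follows -∂C/∂t.
∂C/∂s = -12(s + 1)(s + 2); at s=-3 this is -24, so s increases.
∂C/∂t = 8(t + 1)(t + 2)(t + 3); at t=0 this is 48, so t decreases.
s converges to its nearest critical value -2 (a local min of the s-part); t converges to -1. The iterate converges to (-2, -1).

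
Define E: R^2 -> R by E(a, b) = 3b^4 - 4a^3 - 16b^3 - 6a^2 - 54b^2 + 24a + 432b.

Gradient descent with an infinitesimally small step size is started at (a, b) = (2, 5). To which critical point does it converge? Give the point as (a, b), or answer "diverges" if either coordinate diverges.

E is separable, so gradient descent decouples: a follows -∂E/∂a, b follows -∂E/∂b.
∂E/∂a = -12(a - 1)(a + 2); at a=2 this is -48, so a increases.
∂E/∂b = 12(b - 4)(b - 3)(b + 3); at b=5 this is 192, so b decreases.
The a-coordinate has no critical point in that direction and runs off to infinity.

diverges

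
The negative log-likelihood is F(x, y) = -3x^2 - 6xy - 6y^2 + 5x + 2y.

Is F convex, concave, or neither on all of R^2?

F is quadratic, so its Hessian is the constant matrix H = [[-6, -6], [-6, -12]].
det(H) = 36, tr(H) = -18.
det(H) > 0 and tr(H) < 0, so H is negative definite everywhere: concave.

concave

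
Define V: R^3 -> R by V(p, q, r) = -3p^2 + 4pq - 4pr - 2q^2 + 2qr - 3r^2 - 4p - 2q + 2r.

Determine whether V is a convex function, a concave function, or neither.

concave

V is quadratic, so its Hessian is the constant matrix H = [[-6, 4, -4], [4, -4, 2], [-4, 2, -6]].
Leading principal minors: -6, 8, -24.
Signs alternate −, +, − ⇒ H ≺ 0 ⇒ concave.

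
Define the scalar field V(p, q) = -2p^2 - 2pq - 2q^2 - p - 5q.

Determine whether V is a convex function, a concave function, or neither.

V is quadratic, so its Hessian is the constant matrix H = [[-4, -2], [-2, -4]].
det(H) = 12, tr(H) = -8.
det(H) > 0 and tr(H) < 0, so H is negative definite everywhere: concave.

concave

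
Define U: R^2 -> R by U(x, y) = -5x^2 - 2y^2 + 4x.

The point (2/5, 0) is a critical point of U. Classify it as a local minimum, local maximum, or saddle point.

The Hessian of U is constant: H = [[-10, 0], [0, -4]].
det(H) = (-10)·(-4) − 0² = 40.
det(H) > 0 and tr(H) = -14 < 0, so H is negative definite and the point is a local maximum.

local maximum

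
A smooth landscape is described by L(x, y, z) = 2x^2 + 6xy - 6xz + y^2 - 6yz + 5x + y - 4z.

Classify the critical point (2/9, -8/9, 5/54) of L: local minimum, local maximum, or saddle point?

The Hessian is constant: H = [[4, 6, -6], [6, 2, -6], [-6, -6, 0]].
Leading principal minors: Δ₁ = 4, Δ₂ = -28, Δ₃ = 216.
The minors fit neither the all-positive nor the alternating-sign pattern, so H is indefinite: a saddle point.

saddle point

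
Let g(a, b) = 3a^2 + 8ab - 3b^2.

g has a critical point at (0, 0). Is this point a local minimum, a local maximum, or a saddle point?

saddle point

The Hessian of g is constant: H = [[6, 8], [8, -6]].
det(H) = 6·(-6) − 8² = -100.
Since det(H) < 0, H is indefinite and the critical point is a saddle point.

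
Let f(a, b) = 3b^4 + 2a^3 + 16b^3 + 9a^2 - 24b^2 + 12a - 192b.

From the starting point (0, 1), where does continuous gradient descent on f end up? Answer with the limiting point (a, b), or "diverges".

(-1, 2)

f is separable, so gradient descent decouples: a follows -∂f/∂a, b follows -∂f/∂b.
∂f/∂a = 6(a + 1)(a + 2); at a=0 this is 12, so a decreases.
∂f/∂b = 12(b - 2)(b + 2)(b + 4); at b=1 this is -180, so b increases.
a converges to its nearest critical value -1 (a local min of the a-part); b converges to 2. The iterate converges to (-1, 2).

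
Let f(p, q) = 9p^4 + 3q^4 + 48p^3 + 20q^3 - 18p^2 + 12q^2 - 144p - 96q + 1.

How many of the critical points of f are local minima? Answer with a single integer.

4

f separates as a function of p plus a function of q, so ∇f=0 decouples.
∂f/∂p = 36(p - 1)(p + 1)(p + 4) = 0 at p ∈ {-4, -1, 1}; ∂f/∂q = 12(q - 1)(q + 2)(q + 4) = 0 at q ∈ {-4, -2, 1}.
The Hessian is diagonal: diag(f_pp, f_qq). Second derivatives: f_pp(-4)=540, f_pp(-1)=-216, f_pp(1)=360; f_qq(-4)=120, f_qq(-2)=-72, f_qq(1)=180.
Local minima occur where both diagonal entries positive: (-4, -4), (-4, 1), (1, -4), (1, 1). Count: 4.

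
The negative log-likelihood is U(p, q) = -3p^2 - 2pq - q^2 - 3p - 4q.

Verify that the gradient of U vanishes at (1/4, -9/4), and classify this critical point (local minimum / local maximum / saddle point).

local maximum

∇U = (-6p - 2q - 3, -2p - 2q - 4); substituting (1/4, -9/4) gives ∇U = (0, 0), so (1/4, -9/4) is indeed a critical point.
The Hessian of U is constant: H = [[-6, -2], [-2, -2]].
det(H) = (-6)·(-2) − (-2)² = 8.
det(H) > 0 and tr(H) = -8 < 0, so H is negative definite and the point is a local maximum.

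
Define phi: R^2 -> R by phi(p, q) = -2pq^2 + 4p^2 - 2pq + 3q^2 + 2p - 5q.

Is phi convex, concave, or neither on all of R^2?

The term -2pq^2 is cubic, so the Hessian is not constant.
∂²phi/∂q² = -4p + 6, which takes both signs as p varies (negative for sufficiently large p). A diagonal entry of the Hessian changing sign means the Hessian is neither positive- nor negative-semidefinite on all of R^2.

neither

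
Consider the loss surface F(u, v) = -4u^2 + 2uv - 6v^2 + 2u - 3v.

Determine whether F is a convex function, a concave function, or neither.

F is quadratic, so its Hessian is the constant matrix H = [[-8, 2], [2, -12]].
det(H) = 92, tr(H) = -20.
det(H) > 0 and tr(H) < 0, so H is negative definite everywhere: concave.

concave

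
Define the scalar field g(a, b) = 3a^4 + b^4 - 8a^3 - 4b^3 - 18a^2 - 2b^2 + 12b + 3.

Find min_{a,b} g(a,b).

-141

g(a,b) separates as P(a) + Q(b) + 3, so its minimum is min P + min Q + 3.
P'(a) = 12a(a - 3)(a + 1) vanishes at a ∈ {-1, 0, 3}; Q'(b) = 4(b - 3)(b - 1)(b + 1) vanishes at b ∈ {-1, 1, 3}.
Local minima of P (where P''>0): P(-1)=-7, P(3)=-135. Local minima of Q: Q(-1)=-9, Q(3)=-9.
So the global minimum of g is P(3) + Q(-1) + 3 = -135 − 9 + 3 = -141, attained at (3, -1).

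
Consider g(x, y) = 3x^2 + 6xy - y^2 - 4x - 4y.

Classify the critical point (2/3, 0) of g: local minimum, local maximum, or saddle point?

saddle point

The Hessian of g is constant: H = [[6, 6], [6, -2]].
det(H) = 6·(-2) − 6² = -48.
Since det(H) < 0, H is indefinite and the critical point is a saddle point.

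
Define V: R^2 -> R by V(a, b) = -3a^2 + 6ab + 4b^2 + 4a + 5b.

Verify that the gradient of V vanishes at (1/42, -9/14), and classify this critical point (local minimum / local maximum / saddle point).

saddle point

∇V = (-6a + 6b + 4, 6a + 8b + 5); substituting (1/42, -9/14) gives ∇V = (0, 0), so (1/42, -9/14) is indeed a critical point.
The Hessian of V is constant: H = [[-6, 6], [6, 8]].
det(H) = (-6)·8 − 6² = -84.
Since det(H) < 0, H is indefinite and the critical point is a saddle point.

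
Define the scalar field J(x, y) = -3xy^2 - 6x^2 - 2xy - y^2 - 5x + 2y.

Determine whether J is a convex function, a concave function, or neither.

neither

The term -3xy^2 is cubic, so the Hessian is not constant.
∂²J/∂y² = -6x - 2, which takes both signs as x varies (negative for sufficiently large x). A diagonal entry of the Hessian changing sign means the Hessian is neither positive- nor negative-semidefinite on all of R^2.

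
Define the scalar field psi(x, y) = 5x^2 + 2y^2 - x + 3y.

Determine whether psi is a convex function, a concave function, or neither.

psi is quadratic, so its Hessian is the constant matrix H = [[10, 0], [0, 4]].
det(H) = 40, tr(H) = 14.
det(H) > 0 and tr(H) > 0, so H is positive definite everywhere: convex.

convex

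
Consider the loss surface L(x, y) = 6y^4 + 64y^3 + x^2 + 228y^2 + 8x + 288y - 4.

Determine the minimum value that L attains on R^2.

-138

L(x,y) separates as P(x) + Q(y) − 4, so its minimum is min P + min Q − 4.
P'(x) = 2x + 8 vanishes at x ∈ {-4}; Q'(y) = 24(y + 1)(y + 3)(y + 4) vanishes at y ∈ {-4, -3, -1}.
Local minima of P (where P''>0): P(-4)=-16. Local minima of Q: Q(-4)=-64, Q(-1)=-118.
So the global minimum of L is P(-4) + Q(-1) − 4 = -16 − 118 − 4 = -138, attained at (-4, -1).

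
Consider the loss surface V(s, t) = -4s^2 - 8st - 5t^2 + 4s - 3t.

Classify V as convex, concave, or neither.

V is quadratic, so its Hessian is the constant matrix H = [[-8, -8], [-8, -10]].
det(H) = 16, tr(H) = -18.
det(H) > 0 and tr(H) < 0, so H is negative definite everywhere: concave.

concave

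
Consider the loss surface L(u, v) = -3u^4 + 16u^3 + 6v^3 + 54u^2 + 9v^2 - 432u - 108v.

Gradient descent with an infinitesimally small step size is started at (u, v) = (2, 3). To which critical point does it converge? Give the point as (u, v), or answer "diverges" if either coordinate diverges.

(3, 2)

L is separable, so gradient descent decouples: u follows -∂L/∂u, v follows -∂L/∂v.
∂L/∂u = -12(u - 4)(u - 3)(u + 3); at u=2 this is -120, so u increases.
∂L/∂v = 18(v - 2)(v + 3); at v=3 this is 108, so v decreases.
u converges to its nearest critical value 3 (a local min of the u-part); v converges to 2. The iterate converges to (3, 2).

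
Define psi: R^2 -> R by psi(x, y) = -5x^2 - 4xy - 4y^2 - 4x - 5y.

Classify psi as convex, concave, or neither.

concave

psi is quadratic, so its Hessian is the constant matrix H = [[-10, -4], [-4, -8]].
det(H) = 64, tr(H) = -18.
det(H) > 0 and tr(H) < 0, so H is negative definite everywhere: concave.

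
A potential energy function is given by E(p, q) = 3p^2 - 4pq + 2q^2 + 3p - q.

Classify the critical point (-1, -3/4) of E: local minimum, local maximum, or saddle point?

local minimum

The Hessian of E is constant: H = [[6, -4], [-4, 4]].
det(H) = 6·4 − (-4)² = 8.
det(H) > 0 and tr(H) = 10 > 0, so H is positive definite and the point is a local minimum.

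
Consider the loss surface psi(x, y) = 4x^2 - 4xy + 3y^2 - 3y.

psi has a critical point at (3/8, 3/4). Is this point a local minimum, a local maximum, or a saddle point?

local minimum

The Hessian of psi is constant: H = [[8, -4], [-4, 6]].
det(H) = 8·6 − (-4)² = 32.
det(H) > 0 and tr(H) = 14 > 0, so H is positive definite and the point is a local minimum.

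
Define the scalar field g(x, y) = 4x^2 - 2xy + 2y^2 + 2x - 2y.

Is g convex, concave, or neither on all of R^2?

convex

g is quadratic, so its Hessian is the constant matrix H = [[8, -2], [-2, 4]].
det(H) = 28, tr(H) = 12.
det(H) > 0 and tr(H) > 0, so H is positive definite everywhere: convex.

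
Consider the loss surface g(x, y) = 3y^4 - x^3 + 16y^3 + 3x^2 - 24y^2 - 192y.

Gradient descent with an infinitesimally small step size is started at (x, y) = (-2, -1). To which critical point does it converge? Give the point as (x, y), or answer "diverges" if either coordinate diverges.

(0, 2)

g is separable, so gradient descent decouples: x follows -∂g/∂x, y follows -∂g/∂y.
∂g/∂x = -3x(x - 2); at x=-2 this is -24, so x increases.
∂g/∂y = 12(y - 2)(y + 2)(y + 4); at y=-1 this is -108, so y increases.
x converges to its nearest critical value 0 (a local min of the x-part); y converges to 2. The iterate converges to (0, 2).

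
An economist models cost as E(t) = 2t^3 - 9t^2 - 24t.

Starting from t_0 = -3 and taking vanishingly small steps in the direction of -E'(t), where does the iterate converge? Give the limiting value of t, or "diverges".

diverges

E'(t) = 6(t - 4)(t + 1), so E'(-3) = 84.
Gradient descent moves in the -E' direction, i.e. t is decreasing.
There is no critical point below t=-3, and E' keeps the same sign, so the iterate runs off to −∞.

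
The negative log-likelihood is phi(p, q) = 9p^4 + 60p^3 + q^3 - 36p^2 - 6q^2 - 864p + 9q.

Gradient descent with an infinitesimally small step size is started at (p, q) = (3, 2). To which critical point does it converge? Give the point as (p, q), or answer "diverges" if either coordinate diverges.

phi is separable, so gradient descent decouples: p follows -∂phi/∂p, q follows -∂phi/∂q.
∂phi/∂p = 36(p - 2)(p + 3)(p + 4); at p=3 this is 1512, so p decreases.
∂phi/∂q = 3(q - 3)(q - 1); at q=2 this is -3, so q increases.
p converges to its nearest critical value 2 (a local min of the p-part); q converges to 3. The iterate converges to (2, 3).

(2, 3)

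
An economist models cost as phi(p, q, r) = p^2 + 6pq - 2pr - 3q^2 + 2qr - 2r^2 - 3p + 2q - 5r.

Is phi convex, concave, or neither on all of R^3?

phi is quadratic, so its Hessian is the constant matrix H = [[2, 6, -2], [6, -6, 2], [-2, 2, -4]].
Leading principal minors: 2, -48, 160.
Neither pattern holds ⇒ H is indefinite ⇒ neither convex nor concave.

neither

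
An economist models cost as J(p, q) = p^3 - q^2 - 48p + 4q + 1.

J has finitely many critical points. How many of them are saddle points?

1

J separates as a function of p plus a function of q, so ∇J=0 decouples.
∂J/∂p = 3(p - 4)(p + 4) = 0 at p ∈ {-4, 4}; ∂J/∂q = -2(q - 2) = 0 at q ∈ {2}.
The Hessian is diagonal: diag(J_pp, J_qq). Second derivatives: J_pp(-4)=-24, J_pp(4)=24; J_qq(2)=-2.
Saddle points occur where the two diagonal entries have opposite signs: (4, 2). Count: 1.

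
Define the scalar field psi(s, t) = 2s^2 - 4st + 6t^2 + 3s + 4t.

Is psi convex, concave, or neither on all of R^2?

convex

psi is quadratic, so its Hessian is the constant matrix H = [[4, -4], [-4, 12]].
det(H) = 32, tr(H) = 16.
det(H) > 0 and tr(H) > 0, so H is positive definite everywhere: convex.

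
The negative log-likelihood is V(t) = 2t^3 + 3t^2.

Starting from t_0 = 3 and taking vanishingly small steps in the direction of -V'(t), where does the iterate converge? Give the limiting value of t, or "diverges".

V'(t) = 6t(t + 1), so V'(3) = 72.
Gradient descent moves in the -V' direction, i.e. t is decreasing.
The nearest critical point in that direction is t = 0, where V'' = 6 > 0 (a local minimum). The iterate converges there.

0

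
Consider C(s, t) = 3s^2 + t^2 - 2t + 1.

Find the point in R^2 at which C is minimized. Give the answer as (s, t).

C(s,t) separates as P(s) + Q(t) + 1, so its minimum is min P + min Q + 1.
P'(s) = 6s vanishes at s ∈ {0}; Q'(t) = 2(t - 1) vanishes at t ∈ {1}.
Local minima of P (where P''>0): P(0)=0. Local minima of Q: Q(1)=-1.
So the global minimum of C is P(0) + Q(1) + 1 = 0 − 1 + 1 = 0, attained at (0, 1).

(0, 1)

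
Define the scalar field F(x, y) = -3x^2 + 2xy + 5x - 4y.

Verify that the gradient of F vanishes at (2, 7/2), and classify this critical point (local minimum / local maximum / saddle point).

saddle point

∇F = (-6x + 2y + 5, 2x - 4); substituting (2, 7/2) gives ∇F = (0, 0), so (2, 7/2) is indeed a critical point.
The Hessian of F is constant: H = [[-6, 2], [2, 0]].
det(H) = (-6)·0 − 2² = -4.
Since det(H) < 0, H is indefinite and the critical point is a saddle point.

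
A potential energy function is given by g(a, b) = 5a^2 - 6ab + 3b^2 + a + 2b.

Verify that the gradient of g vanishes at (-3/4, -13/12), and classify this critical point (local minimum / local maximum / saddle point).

∇g = (10a - 6b + 1, -6a + 6b + 2); substituting (-3/4, -13/12) gives ∇g = (0, 0), so (-3/4, -13/12) is indeed a critical point.
The Hessian of g is constant: H = [[10, -6], [-6, 6]].
det(H) = 10·6 − (-6)² = 24.
det(H) > 0 and tr(H) = 16 > 0, so H is positive definite and the point is a local minimum.

local minimum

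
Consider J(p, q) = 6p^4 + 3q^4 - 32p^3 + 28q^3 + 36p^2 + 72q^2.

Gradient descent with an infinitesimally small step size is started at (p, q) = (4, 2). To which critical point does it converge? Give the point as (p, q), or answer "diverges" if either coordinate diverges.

(3, 0)

J is separable, so gradient descent decouples: p follows -∂J/∂p, q follows -∂J/∂q.
∂J/∂p = 24p(p - 3)(p - 1); at p=4 this is 288, so p decreases.
∂J/∂q = 12q(q + 3)(q + 4); at q=2 this is 720, so q decreases.
p converges to its nearest critical value 3 (a local min of the p-part); q converges to 0. The iterate converges to (3, 0).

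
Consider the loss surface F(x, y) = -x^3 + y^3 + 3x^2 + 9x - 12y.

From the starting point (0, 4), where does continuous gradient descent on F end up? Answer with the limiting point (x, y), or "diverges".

(-1, 2)

F is separable, so gradient descent decouples: x follows -∂F/∂x, y follows -∂F/∂y.
∂F/∂x = -3(x - 3)(x + 1); at x=0 this is 9, so x decreases.
∂F/∂y = 3(y - 2)(y + 2); at y=4 this is 36, so y decreases.
x converges to its nearest critical value -1 (a local min of the x-part); y converges to 2. The iterate converges to (-1, 2).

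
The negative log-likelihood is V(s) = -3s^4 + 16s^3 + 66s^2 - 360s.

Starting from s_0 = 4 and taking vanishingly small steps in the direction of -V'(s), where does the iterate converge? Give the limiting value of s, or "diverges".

V'(s) = -12(s - 5)(s - 2)(s + 3), so V'(4) = 168.
Gradient descent moves in the -V' direction, i.e. s is decreasing.
The nearest critical point in that direction is s = 2, where V'' = 180 > 0 (a local minimum). The iterate converges there.

2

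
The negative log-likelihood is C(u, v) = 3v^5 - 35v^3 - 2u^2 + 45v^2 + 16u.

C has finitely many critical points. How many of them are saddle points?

C separates as a function of u plus a function of v, so ∇C=0 decouples.
∂C/∂u = -4(u - 4) = 0 at u ∈ {4}; ∂C/∂v = 15v(v - 2)(v - 1)(v + 3) = 0 at v ∈ {-3, 0, 1, 2}.
The Hessian is diagonal: diag(C_uu, C_vv). Second derivatives: C_uu(4)=-4; C_vv(-3)=-900, C_vv(0)=90, C_vv(1)=-60, C_vv(2)=150.
Saddle points occur where the two diagonal entries have opposite signs: (4, 0), (4, 2). Count: 2.

2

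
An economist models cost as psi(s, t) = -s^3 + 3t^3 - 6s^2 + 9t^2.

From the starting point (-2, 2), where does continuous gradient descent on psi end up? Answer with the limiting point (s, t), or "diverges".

psi is separable, so gradient descent decouples: s follows -∂psi/∂s, t follows -∂psi/∂t.
∂psi/∂s = -3s(s + 4); at s=-2 this is 12, so s decreases.
∂psi/∂t = 9t(t + 2); at t=2 this is 72, so t decreases.
s converges to its nearest critical value -4 (a local min of the s-part); t converges to 0. The iterate converges to (-4, 0).

(-4, 0)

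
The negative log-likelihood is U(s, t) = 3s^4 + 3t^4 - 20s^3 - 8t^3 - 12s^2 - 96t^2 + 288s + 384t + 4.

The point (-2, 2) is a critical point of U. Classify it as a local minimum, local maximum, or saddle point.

The mixed partial ∂²U/∂s∂t is 0, so the Hessian at any point is diag(U_ss, U_tt) = diag(12(3s^2 - 10s - 2), 12(3t^2 - 4t - 16)).
At (-2, 2): H = diag(360, -144).
The eigenvalues have opposite signs, so H is indefinite: a saddle point.

saddle point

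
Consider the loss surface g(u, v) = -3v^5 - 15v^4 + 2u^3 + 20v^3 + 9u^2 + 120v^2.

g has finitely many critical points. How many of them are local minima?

2

g separates as a function of u plus a function of v, so ∇g=0 decouples.
∂g/∂u = 6u(u + 3) = 0 at u ∈ {-3, 0}; ∂g/∂v = -15v(v - 2)(v + 2)(v + 4) = 0 at v ∈ {-4, -2, 0, 2}.
The Hessian is diagonal: diag(g_uu, g_vv). Second derivatives: g_uu(-3)=-18, g_uu(0)=18; g_vv(-4)=720, g_vv(-2)=-240, g_vv(0)=240, g_vv(2)=-720.
Local minima occur where both diagonal entries positive: (0, -4), (0, 0). Count: 2.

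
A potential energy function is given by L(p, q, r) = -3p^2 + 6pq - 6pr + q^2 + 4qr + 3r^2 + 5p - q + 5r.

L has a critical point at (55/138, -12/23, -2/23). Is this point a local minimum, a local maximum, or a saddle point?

The Hessian is constant: H = [[-6, 6, -6], [6, 2, 4], [-6, 4, 6]].
Leading principal minors: Δ₁ = -6, Δ₂ = -48, Δ₃ = -552.
The minors fit neither the all-positive nor the alternating-sign pattern, so H is indefinite: a saddle point.

saddle point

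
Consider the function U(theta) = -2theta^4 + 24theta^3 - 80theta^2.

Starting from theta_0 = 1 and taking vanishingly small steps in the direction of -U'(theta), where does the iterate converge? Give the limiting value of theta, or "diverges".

U'(theta) = -8theta(theta - 5)(theta - 4), so U'(1) = -96.
Gradient descent moves in the -U' direction, i.e. theta is increasing.
The nearest critical point in that direction is theta = 4, where U'' = 32 > 0 (a local minimum). The iterate converges there.

4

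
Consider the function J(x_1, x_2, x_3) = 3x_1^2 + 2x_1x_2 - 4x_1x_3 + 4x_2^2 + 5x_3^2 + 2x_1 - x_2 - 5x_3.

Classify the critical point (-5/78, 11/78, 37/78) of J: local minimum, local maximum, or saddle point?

local minimum

The Hessian is constant: H = [[6, 2, -4], [2, 8, 0], [-4, 0, 10]].
Leading principal minors: Δ₁ = 6, Δ₂ = 44, Δ₃ = 312.
All leading minors are positive, so H is positive definite: a local minimum.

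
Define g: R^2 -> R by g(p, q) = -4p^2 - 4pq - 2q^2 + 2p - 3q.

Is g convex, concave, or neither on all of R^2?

concave

g is quadratic, so its Hessian is the constant matrix H = [[-8, -4], [-4, -4]].
det(H) = 16, tr(H) = -12.
det(H) > 0 and tr(H) < 0, so H is negative definite everywhere: concave.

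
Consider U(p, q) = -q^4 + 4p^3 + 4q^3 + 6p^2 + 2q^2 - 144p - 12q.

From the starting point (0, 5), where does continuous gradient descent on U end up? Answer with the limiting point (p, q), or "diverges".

diverges

U is separable, so gradient descent decouples: p follows -∂U/∂p, q follows -∂U/∂q.
∂U/∂p = 12(p - 3)(p + 4); at p=0 this is -144, so p increases.
∂U/∂q = -4(q - 3)(q - 1)(q + 1); at q=5 this is -192, so q increases.
The q-coordinate has no critical point in that direction and runs off to infinity.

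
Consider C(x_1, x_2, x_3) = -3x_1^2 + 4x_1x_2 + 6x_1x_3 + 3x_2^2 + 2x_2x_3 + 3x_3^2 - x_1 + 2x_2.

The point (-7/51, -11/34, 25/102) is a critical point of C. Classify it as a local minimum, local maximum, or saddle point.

saddle point

The Hessian is constant: H = [[-6, 4, 6], [4, 6, 2], [6, 2, 6]].
Leading principal minors: Δ₁ = -6, Δ₂ = -52, Δ₃ = -408.
The minors fit neither the all-positive nor the alternating-sign pattern, so H is indefinite: a saddle point.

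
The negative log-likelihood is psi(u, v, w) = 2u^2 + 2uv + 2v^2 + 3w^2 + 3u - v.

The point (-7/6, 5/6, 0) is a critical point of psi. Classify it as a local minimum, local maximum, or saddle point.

The Hessian is constant: H = [[4, 2, 0], [2, 4, 0], [0, 0, 6]].
Leading principal minors: Δ₁ = 4, Δ₂ = 12, Δ₃ = 72.
All leading minors are positive, so H is positive definite: a local minimum.

local minimum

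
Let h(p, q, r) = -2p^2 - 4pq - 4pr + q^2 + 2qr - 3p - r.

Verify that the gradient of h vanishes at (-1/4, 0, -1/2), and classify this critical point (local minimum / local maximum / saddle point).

∇h = (-4p - 4q - 4r - 3, -4p + 2q + 2r, -4p + 2q - 1); substituting (-1/4, 0, -1/2) gives ∇h = (0, 0, 0), so (-1/4, 0, -1/2) is indeed a critical point.
The Hessian is constant: H = [[-4, -4, -4], [-4, 2, 2], [-4, 2, 0]].
Leading principal minors: Δ₁ = -4, Δ₂ = -24, Δ₃ = 48.
The minors fit neither the all-positive nor the alternating-sign pattern, so H is indefinite: a saddle point.

saddle point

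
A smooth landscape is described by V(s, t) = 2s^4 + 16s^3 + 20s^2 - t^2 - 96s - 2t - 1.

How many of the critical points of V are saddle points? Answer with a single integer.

2

V separates as a function of s plus a function of t, so ∇V=0 decouples.
∂V/∂s = 8(s - 1)(s + 3)(s + 4) = 0 at s ∈ {-4, -3, 1}; ∂V/∂t = -2(t + 1) = 0 at t ∈ {-1}.
The Hessian is diagonal: diag(V_ss, V_tt). Second derivatives: V_ss(-4)=40, V_ss(-3)=-32, V_ss(1)=160; V_tt(-1)=-2.
Saddle points occur where the two diagonal entries have opposite signs: (-4, -1), (1, -1). Count: 2.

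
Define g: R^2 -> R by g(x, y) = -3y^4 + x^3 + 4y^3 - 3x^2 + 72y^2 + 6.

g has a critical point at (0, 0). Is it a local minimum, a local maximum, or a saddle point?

saddle point

The mixed partial ∂²g/∂x∂y is 0, so the Hessian at any point is diag(g_xx, g_yy) = diag(6(x - 1), 12(-3y^2 + 2y + 12)).
At (0, 0): H = diag(-6, 144).
The eigenvalues have opposite signs, so H is indefinite: a saddle point.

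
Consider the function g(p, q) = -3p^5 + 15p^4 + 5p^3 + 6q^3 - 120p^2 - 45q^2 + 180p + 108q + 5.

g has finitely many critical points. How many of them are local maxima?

g separates as a function of p plus a function of q, so ∇g=0 decouples.
∂g/∂p = -15(p - 3)(p - 2)(p - 1)(p + 2) = 0 at p ∈ {-2, 1, 2, 3}; ∂g/∂q = 18(q - 3)(q - 2) = 0 at q ∈ {2, 3}.
The Hessian is diagonal: diag(g_pp, g_qq). Second derivatives: g_pp(-2)=900, g_pp(1)=-90, g_pp(2)=60, g_pp(3)=-150; g_qq(2)=-18, g_qq(3)=18.
Local maxima occur where both diagonal entries negative: (1, 2), (3, 2). Count: 2.

2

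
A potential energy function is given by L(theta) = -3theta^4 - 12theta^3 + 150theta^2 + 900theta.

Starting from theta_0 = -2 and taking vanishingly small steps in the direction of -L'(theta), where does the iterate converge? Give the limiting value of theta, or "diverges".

-3

L'(theta) = -12(theta - 5)(theta + 3)(theta + 5), so L'(-2) = 252.
Gradient descent moves in the -L' direction, i.e. theta is decreasing.
The nearest critical point in that direction is theta = -3, where L'' = 192 > 0 (a local minimum). The iterate converges there.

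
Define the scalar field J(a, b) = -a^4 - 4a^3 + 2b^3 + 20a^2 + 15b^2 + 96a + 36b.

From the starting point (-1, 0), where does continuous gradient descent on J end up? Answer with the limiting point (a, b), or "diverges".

(-2, -2)

J is separable, so gradient descent decouples: a follows -∂J/∂a, b follows -∂J/∂b.
∂J/∂a = -4(a - 3)(a + 2)(a + 4); at a=-1 this is 48, so a decreases.
∂J/∂b = 6(b + 2)(b + 3); at b=0 this is 36, so b decreases.
a converges to its nearest critical value -2 (a local min of the a-part); b converges to -2. The iterate converges to (-2, -2).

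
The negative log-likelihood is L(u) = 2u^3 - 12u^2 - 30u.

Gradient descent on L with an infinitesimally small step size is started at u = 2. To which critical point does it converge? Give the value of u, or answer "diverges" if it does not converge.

L'(u) = 6(u - 5)(u + 1), so L'(2) = -54.
Gradient descent moves in the -L' direction, i.e. u is increasing.
The nearest critical point in that direction is u = 5, where L'' = 36 > 0 (a local minimum). The iterate converges there.

5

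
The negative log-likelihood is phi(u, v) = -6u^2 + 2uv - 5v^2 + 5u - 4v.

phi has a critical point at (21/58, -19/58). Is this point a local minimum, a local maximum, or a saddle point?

The Hessian of phi is constant: H = [[-12, 2], [2, -10]].
det(H) = (-12)·(-10) − 2² = 116.
det(H) > 0 and tr(H) = -22 < 0, so H is negative definite and the point is a local maximum.

local maximum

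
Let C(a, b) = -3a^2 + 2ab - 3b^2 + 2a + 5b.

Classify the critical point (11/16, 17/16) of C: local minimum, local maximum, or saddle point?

The Hessian of C is constant: H = [[-6, 2], [2, -6]].
det(H) = (-6)·(-6) − 2² = 32.
det(H) > 0 and tr(H) = -12 < 0, so H is negative definite and the point is a local maximum.

local maximum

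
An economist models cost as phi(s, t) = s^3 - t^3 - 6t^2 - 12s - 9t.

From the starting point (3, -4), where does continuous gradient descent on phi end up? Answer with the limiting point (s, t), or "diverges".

phi is separable, so gradient descent decouples: s follows -∂phi/∂s, t follows -∂phi/∂t.
∂phi/∂s = 3(s - 2)(s + 2); at s=3 this is 15, so s decreases.
∂phi/∂t = -3(t + 1)(t + 3); at t=-4 this is -9, so t increases.
s converges to its nearest critical value 2 (a local min of the s-part); t converges to -3. The iterate converges to (2, -3).

(2, -3)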